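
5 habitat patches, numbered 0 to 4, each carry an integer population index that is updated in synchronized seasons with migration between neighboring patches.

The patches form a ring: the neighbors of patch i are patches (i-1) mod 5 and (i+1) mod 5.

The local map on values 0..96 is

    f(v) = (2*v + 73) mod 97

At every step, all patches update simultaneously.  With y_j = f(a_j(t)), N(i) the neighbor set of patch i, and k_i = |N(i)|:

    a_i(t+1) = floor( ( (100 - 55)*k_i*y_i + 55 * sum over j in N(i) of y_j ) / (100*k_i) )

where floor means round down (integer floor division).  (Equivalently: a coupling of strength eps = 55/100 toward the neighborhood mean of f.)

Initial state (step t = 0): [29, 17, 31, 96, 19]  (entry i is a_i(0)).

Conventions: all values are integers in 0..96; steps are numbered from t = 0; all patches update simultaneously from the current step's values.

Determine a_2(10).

Simulating step by step:
t=0: [29, 17, 31, 96, 19]
t=1: [21, 24, 39, 46, 35]
t=2: [27, 30, 49, 58, 44]
t=3: [41, 44, 68, 79, 62]
t=4: [44, 48, 34, 21, 27]
t=5: [56, 62, 44, 28, 36]
t=6: [53, 43, 38, 45, 54]
t=7: [77, 64, 58, 67, 78]
t=8: [26, 37, 46, 40, 28]
t=9: [35, 48, 59, 52, 37]
t=10: [54, 70, 84, 75, 57]

Answer: a_2(10) = 84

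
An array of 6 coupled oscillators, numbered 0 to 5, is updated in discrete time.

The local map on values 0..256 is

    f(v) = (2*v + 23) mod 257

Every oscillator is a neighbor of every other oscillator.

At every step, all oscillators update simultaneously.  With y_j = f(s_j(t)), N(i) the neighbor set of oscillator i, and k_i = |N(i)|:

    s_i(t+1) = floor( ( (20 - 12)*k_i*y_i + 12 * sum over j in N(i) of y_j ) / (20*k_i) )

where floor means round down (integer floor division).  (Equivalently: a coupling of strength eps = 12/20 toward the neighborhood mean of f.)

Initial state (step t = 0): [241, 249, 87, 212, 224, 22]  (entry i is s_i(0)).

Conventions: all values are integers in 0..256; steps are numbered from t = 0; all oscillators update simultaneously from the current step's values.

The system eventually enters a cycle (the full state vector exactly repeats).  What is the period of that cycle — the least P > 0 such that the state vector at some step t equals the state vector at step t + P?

Simulating step by step:
t=0: [241, 249, 87, 212, 224, 22]
t=1: [180, 112, 165, 163, 170, 129]
t=2: [118, 152, 109, 108, 112, 89]
t=3: [120, 139, 187, 186, 189, 176]
t=4: [72, 83, 110, 109, 111, 103]
t=5: [204, 210, 225, 225, 226, 221]
t=6: [194, 198, 206, 206, 207, 204]
t=7: [166, 168, 172, 172, 173, 171]
t=8: [104, 105, 107, 107, 108, 107]
t=9: [234, 234, 236, 236, 236, 236]
t=10: [235, 235, 237, 237, 237, 237]
t=11: [237, 237, 239, 239, 239, 239]
t=12: [241, 241, 243, 243, 243, 243]
t=13: [249, 249, 251, 251, 251, 251]
t=14: [8, 8, 10, 10, 10, 10]
t=15: [40, 40, 42, 42, 42, 42]
t=16: [104, 104, 106, 106, 106, 106]
t=17: [232, 232, 234, 234, 234, 234]
t=18: [231, 231, 233, 233, 233, 233]
t=19: [229, 229, 231, 231, 231, 231]
t=20: [225, 225, 227, 227, 227, 227]
t=21: [217, 217, 219, 219, 219, 219]
t=22: [201, 201, 203, 203, 203, 203]
t=23: [169, 169, 171, 171, 171, 171]
t=24: [105, 105, 107, 107, 107, 107]
t=25: [234, 234, 236, 236, 236, 236]

Answer: 16
Key observation: The state at step 9, [234, 234, 236, 236, 236, 236], reappears at step 25 — and no state repeats earlier — so the cycle the system enters has period 16.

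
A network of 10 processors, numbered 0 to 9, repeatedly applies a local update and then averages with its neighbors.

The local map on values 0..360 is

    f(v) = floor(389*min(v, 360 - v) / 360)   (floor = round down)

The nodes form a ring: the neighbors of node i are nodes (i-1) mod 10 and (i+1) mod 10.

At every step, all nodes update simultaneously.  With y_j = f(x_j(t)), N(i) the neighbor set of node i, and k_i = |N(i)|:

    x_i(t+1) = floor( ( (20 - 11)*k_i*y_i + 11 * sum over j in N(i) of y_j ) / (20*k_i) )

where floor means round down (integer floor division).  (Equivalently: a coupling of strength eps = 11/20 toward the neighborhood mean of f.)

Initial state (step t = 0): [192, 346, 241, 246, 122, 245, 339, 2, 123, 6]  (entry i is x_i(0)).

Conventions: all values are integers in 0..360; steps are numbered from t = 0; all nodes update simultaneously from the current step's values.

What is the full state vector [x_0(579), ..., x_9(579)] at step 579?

Answer: [187, 189, 190, 190, 189, 187, 184, 182, 182, 184]
Key observation: The state at step 15, [187, 189, 190, 190, 189, 187, 184, 182, 182, 184], reappears at step 17: the system is in a cycle of period 2 from step 15 on.  Therefore the state at step 579 equals the state at step 15 + ((579 - 15) mod 2) = 15, which is [187, 189, 190, 190, 189, 187, 184, 182, 182, 184].

Derivation:
t=0: [192, 346, 241, 246, 122, 245, 339, 2, 123, 6]
t=1: [87, 91, 95, 126, 126, 97, 44, 43, 61, 88]
t=2: [95, 98, 110, 126, 127, 97, 62, 51, 68, 86]
t=3: [100, 107, 119, 131, 127, 102, 73, 62, 73, 89]
t=4: [106, 116, 128, 136, 130, 108, 83, 72, 79, 94]
t=5: [113, 125, 136, 142, 135, 115, 93, 82, 87, 100]
t=6: [121, 134, 144, 148, 141, 123, 103, 92, 96, 108]
t=7: [130, 143, 153, 155, 148, 131, 113, 103, 105, 116]
t=8: [139, 153, 162, 164, 156, 140, 124, 114, 115, 125]
t=9: [150, 163, 172, 173, 165, 150, 135, 126, 126, 136]
t=10: [161, 174, 182, 183, 175, 161, 147, 138, 138, 147]
t=11: [173, 184, 190, 190, 185, 173, 159, 151, 151, 159]
t=12: [182, 186, 184, 184, 186, 182, 172, 165, 165, 172]
t=13: [188, 189, 189, 189, 189, 188, 185, 179, 179, 185]
t=14: [185, 184, 184, 184, 184, 185, 189, 191, 191, 189]
t=15: [187, 189, 190, 190, 189, 187, 184, 182, 182, 184]
t=16: [186, 184, 183, 183, 184, 186, 189, 191, 191, 189]
t=17: [187, 189, 190, 190, 189, 187, 184, 182, 182, 184]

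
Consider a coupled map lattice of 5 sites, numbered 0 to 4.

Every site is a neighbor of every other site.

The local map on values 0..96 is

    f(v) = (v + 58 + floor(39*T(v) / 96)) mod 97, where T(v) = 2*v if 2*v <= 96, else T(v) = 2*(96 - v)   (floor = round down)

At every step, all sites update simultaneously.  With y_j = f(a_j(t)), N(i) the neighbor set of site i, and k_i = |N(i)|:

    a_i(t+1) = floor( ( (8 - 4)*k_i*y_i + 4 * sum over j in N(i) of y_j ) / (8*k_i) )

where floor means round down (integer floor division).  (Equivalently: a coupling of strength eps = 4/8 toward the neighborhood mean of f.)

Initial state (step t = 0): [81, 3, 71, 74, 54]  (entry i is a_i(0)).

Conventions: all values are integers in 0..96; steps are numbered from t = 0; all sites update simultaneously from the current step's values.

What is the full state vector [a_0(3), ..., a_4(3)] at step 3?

Simulating step by step:
t=0: [81, 3, 71, 74, 54]
t=1: [54, 57, 53, 53, 52]
t=2: [48, 48, 48, 48, 48]
t=3: [48, 48, 48, 48, 48]

Answer: [48, 48, 48, 48, 48]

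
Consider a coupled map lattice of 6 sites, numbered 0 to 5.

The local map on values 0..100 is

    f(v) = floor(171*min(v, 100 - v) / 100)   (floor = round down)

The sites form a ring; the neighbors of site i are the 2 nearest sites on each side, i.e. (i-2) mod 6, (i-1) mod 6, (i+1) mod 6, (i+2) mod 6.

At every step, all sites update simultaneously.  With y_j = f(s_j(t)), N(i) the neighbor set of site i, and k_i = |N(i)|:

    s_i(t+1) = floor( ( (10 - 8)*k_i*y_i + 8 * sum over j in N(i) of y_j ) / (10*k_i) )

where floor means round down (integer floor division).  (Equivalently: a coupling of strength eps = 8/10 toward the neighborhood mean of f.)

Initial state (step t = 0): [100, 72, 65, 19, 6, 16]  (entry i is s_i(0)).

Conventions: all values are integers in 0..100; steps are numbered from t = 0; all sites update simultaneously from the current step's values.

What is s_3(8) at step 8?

Simulating step by step:
t=0: [100, 72, 65, 19, 6, 16]
t=1: [28, 33, 29, 35, 25, 23]
t=2: [46, 50, 50, 49, 47, 48]
t=3: [82, 82, 82, 83, 81, 81]
t=4: [30, 30, 30, 30, 30, 30]
t=5: [51, 51, 51, 51, 51, 51]
t=6: [83, 83, 83, 83, 83, 83]
t=7: [29, 29, 29, 29, 29, 29]
t=8: [49, 49, 49, 49, 49, 49]

Answer: s_3(8) = 49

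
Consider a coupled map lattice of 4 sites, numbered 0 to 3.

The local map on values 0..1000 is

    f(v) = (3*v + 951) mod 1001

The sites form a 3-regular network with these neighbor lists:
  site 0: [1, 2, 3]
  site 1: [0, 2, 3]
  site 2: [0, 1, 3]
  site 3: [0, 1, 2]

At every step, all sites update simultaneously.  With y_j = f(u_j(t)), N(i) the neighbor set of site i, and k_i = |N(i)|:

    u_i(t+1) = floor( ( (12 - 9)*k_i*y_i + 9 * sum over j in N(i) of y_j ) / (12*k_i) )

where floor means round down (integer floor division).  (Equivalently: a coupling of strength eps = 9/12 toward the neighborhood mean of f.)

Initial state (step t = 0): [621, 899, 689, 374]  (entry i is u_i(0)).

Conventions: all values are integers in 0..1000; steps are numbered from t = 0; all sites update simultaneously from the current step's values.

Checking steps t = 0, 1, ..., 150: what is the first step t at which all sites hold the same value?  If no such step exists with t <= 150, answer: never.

Simulating step by step:
t=0: [621, 899, 689, 374]  (not all equal)
t=1: [385, 385, 385, 385]  (all equal)

Answer: 1
Key observation: Synchronization is absorbing here: once all sites are equal they stay equal, and step 1 is the first all-equal step.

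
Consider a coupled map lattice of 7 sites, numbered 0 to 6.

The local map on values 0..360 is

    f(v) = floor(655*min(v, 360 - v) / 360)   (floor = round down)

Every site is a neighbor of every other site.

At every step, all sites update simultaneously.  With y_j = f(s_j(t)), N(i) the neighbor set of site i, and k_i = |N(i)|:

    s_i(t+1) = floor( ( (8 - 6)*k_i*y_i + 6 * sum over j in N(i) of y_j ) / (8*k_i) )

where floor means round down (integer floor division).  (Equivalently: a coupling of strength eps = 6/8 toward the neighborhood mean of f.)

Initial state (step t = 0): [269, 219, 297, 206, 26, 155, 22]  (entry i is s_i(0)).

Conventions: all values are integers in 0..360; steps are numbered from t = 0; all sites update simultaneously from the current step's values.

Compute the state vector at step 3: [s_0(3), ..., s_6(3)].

Simulating step by step:
t=0: [269, 219, 297, 206, 26, 155, 22]
t=1: [168, 180, 162, 183, 153, 183, 153]
t=2: [303, 306, 302, 306, 300, 306, 300]
t=3: [102, 102, 103, 102, 103, 102, 103]

Answer: [102, 102, 103, 102, 103, 102, 103]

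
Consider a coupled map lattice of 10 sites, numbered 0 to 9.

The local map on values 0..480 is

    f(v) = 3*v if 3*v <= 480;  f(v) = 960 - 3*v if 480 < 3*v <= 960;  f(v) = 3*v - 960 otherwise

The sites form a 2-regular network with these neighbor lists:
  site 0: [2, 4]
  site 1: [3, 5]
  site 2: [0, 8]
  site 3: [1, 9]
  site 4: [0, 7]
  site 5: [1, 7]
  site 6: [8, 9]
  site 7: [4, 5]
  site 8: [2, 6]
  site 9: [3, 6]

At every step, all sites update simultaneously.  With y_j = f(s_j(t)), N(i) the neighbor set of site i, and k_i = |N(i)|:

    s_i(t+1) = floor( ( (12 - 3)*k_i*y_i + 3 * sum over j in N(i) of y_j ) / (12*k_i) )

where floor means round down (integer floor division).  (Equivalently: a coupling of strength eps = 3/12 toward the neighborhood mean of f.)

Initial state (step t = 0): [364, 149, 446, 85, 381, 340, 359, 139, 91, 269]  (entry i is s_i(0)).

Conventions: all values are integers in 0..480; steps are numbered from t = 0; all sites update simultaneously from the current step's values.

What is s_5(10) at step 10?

Answer: s_5(10) = 175

Derivation:
t=0: [364, 149, 446, 85, 381, 340, 359, 139, 91, 269]
t=1: [169, 374, 334, 266, 205, 153, 141, 343, 266, 161]
t=2: [388, 199, 108, 201, 324, 373, 397, 152, 179, 430]
t=3: [195, 336, 321, 354, 91, 221, 267, 363, 386, 321]
t=4: [315, 85, 73, 82, 267, 244, 144, 168, 168, 34]
t=5: [58, 250, 223, 229, 178, 259, 393, 390, 423, 161]
t=6: [220, 214, 278, 290, 367, 189, 262, 233, 295, 419]
t=7: [258, 298, 141, 144, 175, 367, 177, 262, 93, 255]
t=8: [246, 121, 375, 356, 371, 135, 381, 202, 315, 253]
t=9: [206, 336, 153, 151, 186, 393, 164, 335, 54, 187]
t=10: [364, 120, 407, 395, 349, 175, 421, 111, 237, 414]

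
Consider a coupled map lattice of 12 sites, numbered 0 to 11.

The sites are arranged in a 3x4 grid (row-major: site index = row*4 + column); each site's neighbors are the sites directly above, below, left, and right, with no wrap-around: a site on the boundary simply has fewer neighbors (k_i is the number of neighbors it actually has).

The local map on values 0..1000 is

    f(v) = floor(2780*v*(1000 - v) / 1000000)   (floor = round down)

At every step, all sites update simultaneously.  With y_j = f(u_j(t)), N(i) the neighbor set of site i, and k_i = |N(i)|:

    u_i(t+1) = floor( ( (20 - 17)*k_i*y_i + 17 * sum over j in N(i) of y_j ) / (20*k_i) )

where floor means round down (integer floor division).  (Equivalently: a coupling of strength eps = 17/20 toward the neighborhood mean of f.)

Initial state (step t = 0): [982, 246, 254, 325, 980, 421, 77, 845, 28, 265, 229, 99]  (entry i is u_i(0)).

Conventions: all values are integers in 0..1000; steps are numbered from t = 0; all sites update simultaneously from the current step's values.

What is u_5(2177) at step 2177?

Answer: u_5(2177) = 640
Key observation: The state at step 11, [640, 640, 639, 639, 640, 640, 639, 639, 640, 640, 639, 639], reappears at step 13: the system is in a cycle of period 2 from step 11 on.  Therefore the state at step 2177 equals the state at step 11 + ((2177 - 11) mod 2) = 11, which is [640, 640, 639, 639, 640, 640, 639, 639, 640, 640, 639, 639].

Derivation:
t=0: [982, 246, 254, 325, 980, 421, 77, 845, 28, 265, 229, 99]
t=1: [249, 431, 453, 469, 235, 379, 466, 352, 264, 433, 352, 400]
t=2: [579, 629, 688, 665, 560, 640, 658, 675, 582, 620, 673, 638]
t=3: [667, 639, 625, 604, 667, 650, 615, 625, 670, 644, 635, 614]
t=4: [627, 634, 653, 652, 620, 637, 646, 658, 625, 631, 649, 649]
t=5: [649, 641, 635, 627, 648, 644, 632, 631, 650, 642, 637, 629]
t=6: [635, 638, 644, 646, 634, 638, 643, 647, 635, 637, 643, 645]
t=7: [643, 641, 638, 635, 643, 641, 637, 635, 643, 641, 638, 636]
t=8: [638, 639, 641, 643, 638, 639, 641, 643, 638, 639, 641, 643]
t=9: [641, 640, 639, 638, 641, 640, 639, 638, 641, 640, 639, 638]
t=10: [639, 640, 641, 641, 639, 640, 641, 641, 639, 640, 641, 641]
t=11: [640, 640, 639, 639, 640, 640, 639, 639, 640, 640, 639, 639]
t=12: [640, 640, 640, 641, 640, 640, 640, 641, 640, 640, 640, 641]
t=13: [640, 640, 639, 639, 640, 640, 639, 639, 640, 640, 639, 639]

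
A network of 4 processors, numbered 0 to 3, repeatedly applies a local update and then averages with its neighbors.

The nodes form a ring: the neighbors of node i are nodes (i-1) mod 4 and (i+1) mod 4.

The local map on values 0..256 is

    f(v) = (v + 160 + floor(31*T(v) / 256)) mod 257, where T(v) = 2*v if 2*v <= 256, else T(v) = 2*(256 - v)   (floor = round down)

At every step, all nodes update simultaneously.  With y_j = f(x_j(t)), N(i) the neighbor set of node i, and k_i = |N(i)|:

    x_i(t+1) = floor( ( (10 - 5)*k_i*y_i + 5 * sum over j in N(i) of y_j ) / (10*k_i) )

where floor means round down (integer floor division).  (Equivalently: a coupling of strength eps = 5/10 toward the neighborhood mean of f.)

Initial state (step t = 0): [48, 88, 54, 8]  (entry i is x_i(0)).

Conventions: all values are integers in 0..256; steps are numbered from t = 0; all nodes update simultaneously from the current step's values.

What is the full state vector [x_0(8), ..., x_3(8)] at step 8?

Simulating step by step:
t=0: [48, 88, 54, 8]
t=1: [154, 117, 158, 196]
t=2: [80, 65, 82, 97]
t=3: [66, 121, 67, 13]
t=4: [177, 147, 178, 209]
t=5: [99, 87, 99, 111]
t=6: [25, 18, 25, 32]
t=7: [190, 186, 190, 195]
t=8: [108, 106, 108, 110]

Answer: [108, 106, 108, 110]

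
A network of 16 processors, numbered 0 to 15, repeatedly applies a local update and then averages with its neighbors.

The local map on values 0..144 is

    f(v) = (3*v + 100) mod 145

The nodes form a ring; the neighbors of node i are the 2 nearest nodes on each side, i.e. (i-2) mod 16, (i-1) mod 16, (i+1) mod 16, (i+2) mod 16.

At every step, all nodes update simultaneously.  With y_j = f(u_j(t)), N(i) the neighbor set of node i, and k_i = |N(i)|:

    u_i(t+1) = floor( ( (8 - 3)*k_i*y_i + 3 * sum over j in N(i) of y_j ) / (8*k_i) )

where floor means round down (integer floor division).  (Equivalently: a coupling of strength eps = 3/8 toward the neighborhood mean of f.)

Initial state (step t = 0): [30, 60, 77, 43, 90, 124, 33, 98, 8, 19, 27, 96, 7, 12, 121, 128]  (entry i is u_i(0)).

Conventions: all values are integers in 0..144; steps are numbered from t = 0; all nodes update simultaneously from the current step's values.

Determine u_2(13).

Answer: u_2(13) = 70

Derivation:
t=0: [30, 60, 77, 43, 90, 124, 33, 98, 8, 19, 27, 96, 7, 12, 121, 128]
t=1: [51, 104, 57, 79, 70, 53, 66, 86, 96, 41, 55, 89, 103, 112, 50, 62]
t=2: [113, 115, 106, 65, 40, 84, 33, 70, 86, 82, 109, 77, 102, 42, 100, 119]
t=3: [27, 21, 88, 28, 70, 53, 54, 35, 67, 59, 111, 62, 107, 77, 89, 32]
t=4: [43, 30, 56, 45, 44, 93, 92, 72, 49, 115, 128, 130, 119, 63, 72, 48]
t=5: [79, 65, 105, 88, 90, 82, 82, 43, 79, 28, 48, 55, 39, 108, 48, 89]
t=6: [58, 33, 97, 71, 79, 62, 60, 71, 55, 57, 87, 107, 87, 118, 92, 74]
t=7: [106, 60, 86, 46, 66, 109, 115, 63, 108, 111, 86, 108, 73, 41, 77, 47]
t=8: [111, 120, 76, 90, 33, 109, 45, 129, 117, 134, 83, 113, 48, 76, 56, 95]
t=9: [115, 49, 52, 73, 66, 111, 80, 61, 35, 54, 54, 27, 82, 53, 112, 90]
t=10: [33, 85, 83, 52, 36, 110, 63, 120, 77, 106, 98, 60, 60, 87, 25, 71]
t=11: [50, 63, 64, 100, 81, 119, 115, 58, 63, 108, 106, 125, 116, 74, 45, 35]
t=12: [93, 115, 39, 89, 46, 42, 38, 109, 127, 125, 111, 53, 35, 39, 75, 72]
t=13: [69, 31, 70, 72, 86, 85, 76, 107, 65, 66, 113, 100, 71, 67, 45, 35]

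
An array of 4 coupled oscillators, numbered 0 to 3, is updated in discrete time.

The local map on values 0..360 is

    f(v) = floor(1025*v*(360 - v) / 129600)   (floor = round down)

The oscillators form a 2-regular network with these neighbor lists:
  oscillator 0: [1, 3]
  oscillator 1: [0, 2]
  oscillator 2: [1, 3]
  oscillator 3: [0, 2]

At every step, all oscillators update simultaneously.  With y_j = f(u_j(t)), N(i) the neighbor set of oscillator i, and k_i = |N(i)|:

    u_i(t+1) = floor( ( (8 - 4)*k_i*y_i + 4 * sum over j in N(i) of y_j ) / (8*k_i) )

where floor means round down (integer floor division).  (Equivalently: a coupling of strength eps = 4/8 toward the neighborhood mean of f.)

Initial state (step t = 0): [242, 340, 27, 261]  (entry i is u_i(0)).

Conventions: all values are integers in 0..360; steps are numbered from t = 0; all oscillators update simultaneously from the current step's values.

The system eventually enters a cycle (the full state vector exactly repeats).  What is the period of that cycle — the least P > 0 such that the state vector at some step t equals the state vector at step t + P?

Answer: 2
Key observation: The state at step 7, [234, 234, 234, 234], reappears at step 9 — and no state repeats earlier — so the cycle the system enters has period 2.

Derivation:
t=0: [242, 340, 27, 261]
t=1: [176, 100, 99, 176]
t=2: [243, 217, 217, 243]
t=3: [229, 239, 239, 229]
t=4: [234, 230, 230, 234]
t=5: [233, 235, 235, 233]
t=6: [233, 232, 232, 233]
t=7: [234, 234, 234, 234]
t=8: [233, 233, 233, 233]
t=9: [234, 234, 234, 234]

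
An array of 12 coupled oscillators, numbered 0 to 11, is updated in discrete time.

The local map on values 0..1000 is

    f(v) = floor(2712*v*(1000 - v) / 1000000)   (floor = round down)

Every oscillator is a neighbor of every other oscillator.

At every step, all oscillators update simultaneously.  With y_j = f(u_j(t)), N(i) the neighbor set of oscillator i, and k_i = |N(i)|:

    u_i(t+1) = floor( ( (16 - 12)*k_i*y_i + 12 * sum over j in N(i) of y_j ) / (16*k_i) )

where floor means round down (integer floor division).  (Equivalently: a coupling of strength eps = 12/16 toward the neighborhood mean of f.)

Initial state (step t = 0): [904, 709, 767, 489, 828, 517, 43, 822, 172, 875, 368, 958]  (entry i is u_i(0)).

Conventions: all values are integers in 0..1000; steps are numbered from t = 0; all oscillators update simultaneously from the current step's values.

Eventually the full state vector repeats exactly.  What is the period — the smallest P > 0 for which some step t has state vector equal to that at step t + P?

Simulating step by step:
t=0: [904, 709, 767, 489, 828, 517, 43, 822, 172, 875, 368, 958]
t=1: [379, 438, 425, 460, 407, 460, 357, 409, 407, 391, 451, 357]
t=2: [650, 655, 654, 656, 653, 656, 647, 653, 653, 651, 656, 647]
t=3: [614, 613, 614, 613, 614, 613, 615, 614, 614, 614, 613, 615]
t=4: [642, 642, 642, 642, 642, 642, 642, 642, 642, 642, 642, 642]
t=5: [623, 623, 623, 623, 623, 623, 623, 623, 623, 623, 623, 623]
t=6: [636, 636, 636, 636, 636, 636, 636, 636, 636, 636, 636, 636]
t=7: [627, 627, 627, 627, 627, 627, 627, 627, 627, 627, 627, 627]
t=8: [634, 634, 634, 634, 634, 634, 634, 634, 634, 634, 634, 634]
t=9: [629, 629, 629, 629, 629, 629, 629, 629, 629, 629, 629, 629]
t=10: [632, 632, 632, 632, 632, 632, 632, 632, 632, 632, 632, 632]
t=11: [630, 630, 630, 630, 630, 630, 630, 630, 630, 630, 630, 630]
t=12: [632, 632, 632, 632, 632, 632, 632, 632, 632, 632, 632, 632]

Answer: 2
Key observation: The state at step 10, [632, 632, 632, 632, 632, 632, 632, 632, 632, 632, 632, 632], reappears at step 12 — and no state repeats earlier — so the cycle the system enters has period 2.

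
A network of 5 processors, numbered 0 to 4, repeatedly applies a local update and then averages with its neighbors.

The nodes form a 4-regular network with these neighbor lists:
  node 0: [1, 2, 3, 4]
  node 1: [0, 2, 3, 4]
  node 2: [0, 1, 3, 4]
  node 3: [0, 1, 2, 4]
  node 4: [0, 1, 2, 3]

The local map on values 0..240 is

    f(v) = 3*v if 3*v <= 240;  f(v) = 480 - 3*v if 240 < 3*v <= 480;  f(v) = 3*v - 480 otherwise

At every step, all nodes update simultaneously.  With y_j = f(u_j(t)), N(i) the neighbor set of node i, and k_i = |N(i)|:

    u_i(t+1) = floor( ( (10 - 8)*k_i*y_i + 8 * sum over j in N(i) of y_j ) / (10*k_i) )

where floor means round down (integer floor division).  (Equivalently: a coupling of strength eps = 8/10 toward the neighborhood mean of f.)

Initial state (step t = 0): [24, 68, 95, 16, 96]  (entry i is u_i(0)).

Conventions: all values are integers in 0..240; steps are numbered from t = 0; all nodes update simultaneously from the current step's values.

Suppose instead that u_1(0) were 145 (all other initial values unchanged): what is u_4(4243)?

Simulating step by step:
t=0: [24, 145, 95, 16, 96]
t=1: [110, 110, 110, 110, 110]
t=2: [150, 150, 150, 150, 150]
t=3: [30, 30, 30, 30, 30]
t=4: [90, 90, 90, 90, 90]
t=5: [210, 210, 210, 210, 210]
t=6: [150, 150, 150, 150, 150]

Answer: u_4(4243) = 30
Key observation: The state at step 2, [150, 150, 150, 150, 150], reappears at step 6: the system is in a cycle of period 4 from step 2 on.  Therefore the state at step 4243 equals the state at step 2 + ((4243 - 2) mod 4) = 3, which is [30, 30, 30, 30, 30].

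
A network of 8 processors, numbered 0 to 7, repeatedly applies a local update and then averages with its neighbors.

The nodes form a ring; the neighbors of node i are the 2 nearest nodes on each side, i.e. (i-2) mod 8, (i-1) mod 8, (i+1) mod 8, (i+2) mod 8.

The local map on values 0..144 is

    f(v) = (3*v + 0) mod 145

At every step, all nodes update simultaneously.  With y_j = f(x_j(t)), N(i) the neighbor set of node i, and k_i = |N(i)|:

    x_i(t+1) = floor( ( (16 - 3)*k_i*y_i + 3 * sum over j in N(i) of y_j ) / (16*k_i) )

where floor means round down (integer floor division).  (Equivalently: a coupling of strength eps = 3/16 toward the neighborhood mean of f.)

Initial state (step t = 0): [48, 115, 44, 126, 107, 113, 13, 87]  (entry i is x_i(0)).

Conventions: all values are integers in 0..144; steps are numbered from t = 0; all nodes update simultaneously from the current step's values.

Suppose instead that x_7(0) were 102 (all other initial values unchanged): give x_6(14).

Simulating step by step:
t=0: [48, 115, 44, 126, 107, 113, 13, 102]
t=1: [128, 62, 122, 84, 39, 47, 42, 26]
t=2: [91, 49, 78, 104, 116, 134, 122, 82]
t=3: [116, 17, 82, 30, 61, 103, 80, 96]
t=4: [65, 59, 93, 82, 45, 32, 89, 126]
t=5: [58, 43, 123, 100, 130, 98, 116, 85]
t=6: [41, 115, 76, 22, 88, 16, 58, 99]
t=7: [108, 57, 84, 67, 107, 49, 37, 17]
t=8: [41, 32, 93, 53, 38, 13, 95, 49]
t=9: [117, 90, 125, 29, 107, 44, 126, 20]
t=10: [66, 115, 83, 88, 43, 119, 84, 67]
t=11: [58, 60, 101, 113, 123, 73, 101, 58]
t=12: [27, 34, 19, 49, 71, 68, 20, 30]
t=13: [80, 93, 58, 15, 63, 58, 62, 87]
t=14: [92, 122, 38, 47, 42, 35, 46, 108]

Answer: x_6(14) = 46
Key observation: This trace re-runs the system from the modified initial state.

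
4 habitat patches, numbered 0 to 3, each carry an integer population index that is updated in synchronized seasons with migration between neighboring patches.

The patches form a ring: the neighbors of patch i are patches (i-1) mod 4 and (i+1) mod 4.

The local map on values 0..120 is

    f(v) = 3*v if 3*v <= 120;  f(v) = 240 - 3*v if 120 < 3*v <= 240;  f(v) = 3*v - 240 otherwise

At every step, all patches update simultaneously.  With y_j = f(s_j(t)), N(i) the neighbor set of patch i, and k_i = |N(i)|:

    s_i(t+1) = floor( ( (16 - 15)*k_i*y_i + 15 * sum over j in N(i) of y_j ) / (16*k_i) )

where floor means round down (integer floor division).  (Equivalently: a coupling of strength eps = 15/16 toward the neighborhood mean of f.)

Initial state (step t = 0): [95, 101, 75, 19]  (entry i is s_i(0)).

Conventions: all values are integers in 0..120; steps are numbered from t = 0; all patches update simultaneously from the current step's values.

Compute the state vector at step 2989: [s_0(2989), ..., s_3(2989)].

Answer: [63, 68, 63, 68]
Key observation: The state at step 29, [99, 20, 99, 20], reappears at step 41: the system is in a cycle of period 12 from step 29 on.  Therefore the state at step 2989 equals the state at step 29 + ((2989 - 29) mod 12) = 37, which is [63, 68, 63, 68].

Derivation:
t=0: [95, 101, 75, 19]
t=1: [59, 32, 57, 31]
t=2: [92, 67, 92, 67]
t=3: [38, 36, 38, 36]
t=4: [108, 113, 108, 113]
t=5: [98, 84, 98, 84]
t=6: [14, 51, 14, 51]
t=7: [84, 44, 84, 44]
t=8: [102, 18, 102, 18]
t=9: [54, 65, 54, 65]
t=10: [47, 75, 47, 75]
t=11: [20, 93, 20, 93]
t=12: [40, 58, 40, 58]
t=13: [69, 116, 69, 116]
t=14: [103, 37, 103, 37]
t=15: [108, 71, 108, 71]
t=16: [30, 80, 30, 80]
t=17: [5, 84, 5, 84]
t=18: [12, 14, 12, 14]
t=19: [41, 36, 41, 36]
t=20: [108, 116, 108, 116]
t=21: [106, 85, 106, 85]
t=22: [18, 74, 18, 74]
t=23: [20, 51, 20, 51]
t=24: [85, 61, 85, 61]
t=25: [54, 17, 54, 17]
t=26: [52, 76, 52, 76]
t=27: [16, 79, 16, 79]
t=28: [5, 45, 5, 45]
t=29: [99, 20, 99, 20]
t=30: [59, 57, 59, 57]
t=31: [68, 63, 68, 63]
t=32: [50, 36, 50, 36]
t=33: [106, 91, 106, 91]
t=34: [35, 75, 35, 75]
t=35: [20, 99, 20, 99]
t=36: [57, 59, 57, 59]
t=37: [63, 68, 63, 68]
t=38: [36, 50, 36, 50]
t=39: [91, 106, 91, 106]
t=40: [75, 35, 75, 35]
t=41: [99, 20, 99, 20]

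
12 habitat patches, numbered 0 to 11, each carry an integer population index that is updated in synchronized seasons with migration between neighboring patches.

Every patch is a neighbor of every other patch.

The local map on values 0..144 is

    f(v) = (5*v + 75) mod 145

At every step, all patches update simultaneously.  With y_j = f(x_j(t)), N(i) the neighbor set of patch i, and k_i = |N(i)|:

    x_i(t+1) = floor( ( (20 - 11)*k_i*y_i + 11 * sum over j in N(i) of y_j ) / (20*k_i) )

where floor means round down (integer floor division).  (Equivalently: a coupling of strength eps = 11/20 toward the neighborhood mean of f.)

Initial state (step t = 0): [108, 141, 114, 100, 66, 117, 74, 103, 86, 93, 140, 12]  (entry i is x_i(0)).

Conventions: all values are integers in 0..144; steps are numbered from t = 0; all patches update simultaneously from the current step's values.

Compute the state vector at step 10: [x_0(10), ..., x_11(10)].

Answer: [58, 94, 54, 102, 86, 52, 100, 100, 92, 68, 56, 64]

Derivation:
t=0: [108, 141, 114, 100, 66, 117, 74, 103, 86, 93, 140, 12]
t=1: [57, 65, 69, 99, 89, 75, 47, 47, 71, 85, 63, 97]
t=2: [78, 94, 102, 104, 84, 56, 58, 58, 106, 76, 90, 100]
t=3: [47, 79, 37, 41, 59, 61, 65, 65, 45, 43, 71, 91]
t=4: [55, 61, 93, 101, 79, 83, 91, 91, 51, 47, 103, 85]
t=5: [57, 69, 75, 33, 47, 55, 71, 71, 49, 41, 37, 59]
t=6: [79, 103, 57, 89, 59, 75, 107, 107, 63, 105, 97, 83]
t=7: [46, 36, 60, 66, 64, 38, 44, 44, 72, 40, 82, 54]
t=8: [45, 83, 73, 85, 81, 87, 41, 41, 39, 91, 59, 61]
t=9: [49, 67, 47, 71, 63, 75, 99, 99, 95, 83, 77, 81]
t=10: [58, 94, 54, 102, 86, 52, 100, 100, 92, 68, 56, 64]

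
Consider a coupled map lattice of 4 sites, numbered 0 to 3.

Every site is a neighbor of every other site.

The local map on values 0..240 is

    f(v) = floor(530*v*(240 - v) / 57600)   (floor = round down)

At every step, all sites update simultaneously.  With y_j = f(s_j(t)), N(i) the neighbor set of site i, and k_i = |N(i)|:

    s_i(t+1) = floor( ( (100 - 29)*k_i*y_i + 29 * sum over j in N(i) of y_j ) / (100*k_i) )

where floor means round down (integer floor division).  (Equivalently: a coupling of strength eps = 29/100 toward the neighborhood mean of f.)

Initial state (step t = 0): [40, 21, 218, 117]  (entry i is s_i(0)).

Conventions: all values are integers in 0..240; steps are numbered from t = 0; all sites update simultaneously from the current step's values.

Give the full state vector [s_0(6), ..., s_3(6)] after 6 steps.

Simulating step by step:
t=0: [40, 21, 218, 117]
t=1: [72, 53, 55, 109]
t=2: [109, 96, 98, 121]
t=3: [130, 127, 128, 131]
t=4: [131, 131, 131, 131]
t=5: [131, 131, 131, 131]
t=6: [131, 131, 131, 131]

Answer: [131, 131, 131, 131]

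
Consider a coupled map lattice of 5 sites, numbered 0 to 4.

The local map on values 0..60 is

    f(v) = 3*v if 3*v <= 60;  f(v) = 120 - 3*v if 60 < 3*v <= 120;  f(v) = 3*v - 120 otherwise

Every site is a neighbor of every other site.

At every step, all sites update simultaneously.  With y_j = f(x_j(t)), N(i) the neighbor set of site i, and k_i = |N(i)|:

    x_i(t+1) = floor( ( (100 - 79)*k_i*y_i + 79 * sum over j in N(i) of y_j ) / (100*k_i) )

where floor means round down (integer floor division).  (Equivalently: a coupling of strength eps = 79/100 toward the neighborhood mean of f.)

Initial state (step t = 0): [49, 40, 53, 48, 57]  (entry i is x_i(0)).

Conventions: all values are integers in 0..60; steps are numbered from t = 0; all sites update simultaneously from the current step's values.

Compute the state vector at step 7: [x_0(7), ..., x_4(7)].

Simulating step by step:
t=0: [49, 40, 53, 48, 57]
t=1: [28, 27, 28, 28, 28]
t=2: [36, 36, 36, 36, 36]
t=3: [12, 12, 12, 12, 12]
t=4: [36, 36, 36, 36, 36]
t=5: [12, 12, 12, 12, 12]
t=6: [36, 36, 36, 36, 36]
t=7: [12, 12, 12, 12, 12]

Answer: [12, 12, 12, 12, 12]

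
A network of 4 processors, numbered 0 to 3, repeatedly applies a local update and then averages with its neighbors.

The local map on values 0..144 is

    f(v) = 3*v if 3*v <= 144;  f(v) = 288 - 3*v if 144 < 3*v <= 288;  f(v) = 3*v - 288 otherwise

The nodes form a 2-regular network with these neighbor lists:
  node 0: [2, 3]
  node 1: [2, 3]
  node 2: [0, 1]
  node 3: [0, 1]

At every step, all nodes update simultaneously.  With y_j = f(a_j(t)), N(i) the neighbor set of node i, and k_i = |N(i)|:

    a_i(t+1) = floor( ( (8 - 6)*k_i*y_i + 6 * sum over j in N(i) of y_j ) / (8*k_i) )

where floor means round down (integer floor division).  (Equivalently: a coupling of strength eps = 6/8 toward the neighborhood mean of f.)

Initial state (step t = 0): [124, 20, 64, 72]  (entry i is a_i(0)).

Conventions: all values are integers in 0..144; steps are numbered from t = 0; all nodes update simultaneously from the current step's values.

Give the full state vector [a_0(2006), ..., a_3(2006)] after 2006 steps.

Answer: [108, 108, 108, 108]
Key observation: The state at step 22, [108, 108, 108, 108], reappears at step 24: the system is in a cycle of period 2 from step 22 on.  Therefore the state at step 2006 equals the state at step 22 + ((2006 - 22) mod 2) = 22, which is [108, 108, 108, 108].

Derivation:
t=0: [124, 20, 64, 72]
t=1: [84, 78, 78, 72]
t=2: [56, 60, 47, 51]
t=3: [133, 130, 120, 119]
t=4: [80, 78, 97, 97]
t=5: [14, 15, 39, 39]
t=6: [98, 99, 61, 61]
t=7: [80, 81, 31, 31]
t=8: [81, 81, 58, 58]
t=9: [96, 96, 62, 62]
t=10: [76, 76, 25, 25]
t=11: [71, 71, 63, 63]
t=12: [93, 93, 81, 81]
t=13: [36, 36, 18, 18]
t=14: [67, 67, 94, 94]
t=15: [26, 26, 66, 66]
t=16: [87, 87, 81, 81]
t=17: [40, 40, 31, 31]
t=18: [99, 99, 113, 113]
t=19: [40, 40, 19, 19]
t=20: [72, 72, 104, 104]
t=21: [36, 36, 60, 60]
t=22: [108, 108, 108, 108]
t=23: [36, 36, 36, 36]
t=24: [108, 108, 108, 108]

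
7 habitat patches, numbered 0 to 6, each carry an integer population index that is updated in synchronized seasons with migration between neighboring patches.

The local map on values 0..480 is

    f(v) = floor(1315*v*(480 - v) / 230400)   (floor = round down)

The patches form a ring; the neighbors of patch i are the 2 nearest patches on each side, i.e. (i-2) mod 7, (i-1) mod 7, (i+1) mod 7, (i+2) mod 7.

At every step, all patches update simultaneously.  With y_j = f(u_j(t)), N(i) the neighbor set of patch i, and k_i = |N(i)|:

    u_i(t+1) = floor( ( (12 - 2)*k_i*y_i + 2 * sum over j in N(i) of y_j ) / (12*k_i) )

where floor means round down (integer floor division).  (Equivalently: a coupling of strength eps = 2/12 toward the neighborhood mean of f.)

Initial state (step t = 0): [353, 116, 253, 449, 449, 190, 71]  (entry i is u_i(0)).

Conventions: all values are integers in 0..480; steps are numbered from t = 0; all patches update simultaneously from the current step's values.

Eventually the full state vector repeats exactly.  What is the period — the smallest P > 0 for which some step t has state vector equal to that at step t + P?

Answer: 2
Key observation: The state at step 10, [304, 304, 304, 304, 304, 304, 304], reappears at step 12 — and no state repeats earlier — so the cycle the system enters has period 2.

Derivation:
t=0: [353, 116, 253, 449, 449, 190, 71]
t=1: [256, 234, 299, 105, 102, 285, 174]
t=2: [324, 321, 302, 235, 231, 308, 302]
t=3: [290, 293, 306, 324, 325, 303, 305]
t=4: [312, 310, 302, 290, 289, 304, 304]
t=5: [299, 301, 306, 312, 313, 305, 304]
t=6: [307, 306, 303, 299, 298, 303, 304]
t=7: [303, 303, 305, 307, 308, 306, 305]
t=8: [305, 305, 304, 303, 302, 303, 304]
t=9: [304, 304, 305, 305, 305, 305, 305]
t=10: [304, 304, 304, 304, 304, 304, 304]
t=11: [305, 305, 305, 305, 305, 305, 305]
t=12: [304, 304, 304, 304, 304, 304, 304]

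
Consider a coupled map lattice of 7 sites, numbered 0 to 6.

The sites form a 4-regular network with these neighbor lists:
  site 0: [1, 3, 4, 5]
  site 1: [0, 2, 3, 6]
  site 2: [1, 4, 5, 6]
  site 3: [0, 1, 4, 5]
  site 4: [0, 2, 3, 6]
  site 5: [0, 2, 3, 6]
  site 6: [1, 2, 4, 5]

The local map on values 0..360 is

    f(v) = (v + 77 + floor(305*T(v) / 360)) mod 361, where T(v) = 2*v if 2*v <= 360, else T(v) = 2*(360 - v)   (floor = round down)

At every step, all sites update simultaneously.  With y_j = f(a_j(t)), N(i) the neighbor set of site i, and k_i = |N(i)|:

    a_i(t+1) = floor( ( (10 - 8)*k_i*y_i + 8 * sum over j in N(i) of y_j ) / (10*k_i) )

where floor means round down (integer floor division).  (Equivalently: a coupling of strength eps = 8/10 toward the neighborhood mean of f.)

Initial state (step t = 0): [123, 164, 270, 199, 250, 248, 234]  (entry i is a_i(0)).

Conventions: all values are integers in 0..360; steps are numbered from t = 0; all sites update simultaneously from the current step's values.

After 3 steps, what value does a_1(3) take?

Simulating step by step:
t=0: [123, 164, 270, 199, 250, 248, 234]
t=1: [139, 138, 152, 139, 137, 137, 152]
t=2: [87, 103, 101, 87, 103, 103, 101]
t=3: [336, 334, 352, 336, 334, 334, 352]

Answer: a_1(3) = 334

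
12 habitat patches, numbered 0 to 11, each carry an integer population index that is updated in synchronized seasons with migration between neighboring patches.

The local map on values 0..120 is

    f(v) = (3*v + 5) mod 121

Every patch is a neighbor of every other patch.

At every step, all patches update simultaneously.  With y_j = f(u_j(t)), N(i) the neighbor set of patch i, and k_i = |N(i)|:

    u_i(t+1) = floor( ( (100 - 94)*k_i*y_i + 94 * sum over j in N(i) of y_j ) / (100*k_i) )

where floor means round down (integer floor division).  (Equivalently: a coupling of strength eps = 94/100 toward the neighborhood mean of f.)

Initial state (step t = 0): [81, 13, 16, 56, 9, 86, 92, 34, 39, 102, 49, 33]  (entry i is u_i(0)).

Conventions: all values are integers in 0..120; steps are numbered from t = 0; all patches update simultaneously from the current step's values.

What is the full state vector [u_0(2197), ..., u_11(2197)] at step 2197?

Answer: [22, 22, 22, 22, 22, 22, 22, 22, 22, 22, 22, 22]
Key observation: The state at step 2, [22, 22, 22, 22, 22, 22, 22, 22, 22, 22, 22, 22], reappears at step 7: the system is in a cycle of period 5 from step 2 on.  Therefore the state at step 2197 equals the state at step 2 + ((2197 - 2) mod 5) = 2, which is [22, 22, 22, 22, 22, 22, 22, 22, 22, 22, 22, 22].

Derivation:
t=0: [81, 13, 16, 56, 9, 86, 92, 34, 39, 102, 49, 33]
t=1: [47, 46, 46, 46, 46, 47, 46, 45, 47, 46, 46, 45]
t=2: [22, 22, 22, 22, 22, 22, 22, 22, 22, 22, 22, 22]
t=3: [71, 71, 71, 71, 71, 71, 71, 71, 71, 71, 71, 71]
t=4: [97, 97, 97, 97, 97, 97, 97, 97, 97, 97, 97, 97]
t=5: [54, 54, 54, 54, 54, 54, 54, 54, 54, 54, 54, 54]
t=6: [46, 46, 46, 46, 46, 46, 46, 46, 46, 46, 46, 46]
t=7: [22, 22, 22, 22, 22, 22, 22, 22, 22, 22, 22, 22]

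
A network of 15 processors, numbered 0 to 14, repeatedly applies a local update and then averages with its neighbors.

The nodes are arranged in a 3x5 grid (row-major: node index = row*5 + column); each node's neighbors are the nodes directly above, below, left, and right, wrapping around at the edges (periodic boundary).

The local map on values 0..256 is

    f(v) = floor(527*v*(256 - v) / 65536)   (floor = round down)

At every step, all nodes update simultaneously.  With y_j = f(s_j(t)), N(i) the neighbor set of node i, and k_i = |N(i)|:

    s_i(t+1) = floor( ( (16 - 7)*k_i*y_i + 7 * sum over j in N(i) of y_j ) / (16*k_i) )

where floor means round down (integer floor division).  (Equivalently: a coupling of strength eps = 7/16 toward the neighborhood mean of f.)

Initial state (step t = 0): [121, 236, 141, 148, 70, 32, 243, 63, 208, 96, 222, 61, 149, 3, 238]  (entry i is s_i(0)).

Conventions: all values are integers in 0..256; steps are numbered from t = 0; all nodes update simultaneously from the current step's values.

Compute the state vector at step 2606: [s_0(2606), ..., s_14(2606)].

Answer: [131, 131, 131, 131, 131, 131, 131, 131, 131, 131, 131, 131, 131, 131, 131]
Key observation: The state at step 4, [131, 131, 131, 131, 131, 131, 131, 131, 131, 131, 131, 131, 131, 131, 131], reappears at step 5: the system is in a cycle of period 1 from step 4 on.  Therefore the state at step 2606 equals the state at step 4 + ((2606 - 4) mod 1) = 4, which is [131, 131, 131, 131, 131, 131, 131, 131, 131, 131, 131, 131, 131, 131, 131].

Derivation:
t=0: [121, 236, 141, 148, 70, 32, 243, 63, 208, 96, 222, 61, 149, 3, 238]
t=1: [101, 62, 115, 107, 104, 69, 45, 94, 83, 99, 68, 80, 107, 43, 51]
t=2: [117, 102, 124, 120, 121, 104, 90, 117, 113, 116, 103, 107, 119, 90, 93]
t=3: [128, 126, 130, 129, 129, 126, 123, 129, 128, 128, 126, 127, 129, 123, 123]
t=4: [131, 131, 131, 131, 131, 131, 131, 131, 131, 131, 131, 131, 131, 131, 131]
t=5: [131, 131, 131, 131, 131, 131, 131, 131, 131, 131, 131, 131, 131, 131, 131]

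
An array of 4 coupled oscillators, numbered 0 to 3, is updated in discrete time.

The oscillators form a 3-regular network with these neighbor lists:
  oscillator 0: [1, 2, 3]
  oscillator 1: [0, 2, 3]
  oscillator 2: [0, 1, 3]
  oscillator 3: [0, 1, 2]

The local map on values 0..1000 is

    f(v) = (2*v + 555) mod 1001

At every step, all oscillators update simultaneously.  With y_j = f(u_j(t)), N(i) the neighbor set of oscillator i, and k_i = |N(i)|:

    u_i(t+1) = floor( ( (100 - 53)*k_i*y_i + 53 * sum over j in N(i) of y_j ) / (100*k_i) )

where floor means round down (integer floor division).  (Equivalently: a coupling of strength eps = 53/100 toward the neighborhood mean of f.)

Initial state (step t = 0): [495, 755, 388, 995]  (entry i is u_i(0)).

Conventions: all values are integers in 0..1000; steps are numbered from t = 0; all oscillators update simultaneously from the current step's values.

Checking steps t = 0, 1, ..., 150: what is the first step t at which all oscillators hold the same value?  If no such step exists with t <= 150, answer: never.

Answer: 11
Key observation: Synchronization is absorbing here: once all oscillators are equal they stay equal, and step 11 is the first all-equal step.

Derivation:
t=0: [495, 755, 388, 995]  (not all equal)
t=1: [421, 279, 358, 420]  (not all equal)
t=2: [323, 239, 286, 322]  (not all equal)
t=3: [156, 107, 135, 156]  (not all equal)
t=4: [842, 813, 829, 842]  (not all equal)
t=5: [222, 205, 214, 222]  (not all equal)
t=6: [990, 980, 985, 990]  (not all equal)
t=7: [527, 521, 524, 527]  (not all equal)
t=8: [604, 601, 603, 604]  (not all equal)
t=9: [760, 758, 760, 760]  (not all equal)
t=10: [72, 71, 72, 72]  (not all equal)
t=11: [698, 698, 698, 698]  (all equal)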